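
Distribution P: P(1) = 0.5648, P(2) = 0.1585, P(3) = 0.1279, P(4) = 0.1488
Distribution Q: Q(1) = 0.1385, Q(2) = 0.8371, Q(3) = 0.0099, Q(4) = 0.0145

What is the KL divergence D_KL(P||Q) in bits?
1.7368 bits

D_KL(P||Q) = Σ P(x) log₂(P(x)/Q(x))

Computing term by term:
  P(1)·log₂(P(1)/Q(1)) = 0.5648·log₂(0.5648/0.1385) = 1.14533
  P(2)·log₂(P(2)/Q(2)) = 0.1585·log₂(0.1585/0.8371) = -0.38055
  P(3)·log₂(P(3)/Q(3)) = 0.1279·log₂(0.1279/0.0099) = 0.47214
  P(4)·log₂(P(4)/Q(4)) = 0.1488·log₂(0.1488/0.0145) = 0.49986

D_KL(P||Q) = 1.14533 - 0.38055 + 0.47214 + 0.49986 = 1.73678 ≈ 1.7368 bits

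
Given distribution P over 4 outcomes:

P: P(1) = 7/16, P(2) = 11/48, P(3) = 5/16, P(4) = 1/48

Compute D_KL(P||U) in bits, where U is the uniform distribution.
0.3504 bits

U(i) = 1/4 for all i

D_KL(P||U) = Σ P(x) log₂(P(x) / (1/4))
           = Σ P(x) log₂(P(x)) + log₂(4)
           = log₂(4) - H(P)

H(P) = -Σ P(x) log₂(P(x)):
  -P(1)·log₂(P(1)) = -(7/16)·log₂(7/16) = 0.52178
  -P(2)·log₂(P(2)) = -(11/48)·log₂(11/48) = 0.48710
  -P(3)·log₂(P(3)) = -(5/16)·log₂(5/16) = 0.52440
  -P(4)·log₂(P(4)) = -(1/48)·log₂(1/48) = 0.11635
H(P) = 0.52178 + 0.48710 + 0.52440 + 0.11635 = 1.64963 bits

log₂(4) = 2.00000 bits

D_KL(P||U) = 2.00000 - 1.64963 = 0.35037 ≈ 0.3504 bits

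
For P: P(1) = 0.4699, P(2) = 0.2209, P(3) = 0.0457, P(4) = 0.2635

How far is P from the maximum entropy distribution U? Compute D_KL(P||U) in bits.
0.2963 bits

U(i) = 1/4 for all i

D_KL(P||U) = Σ P(x) log₂(P(x) / (1/4))
           = Σ P(x) log₂(P(x)) + log₂(4)
           = log₂(4) - H(P)

H(P) = -Σ P(x) log₂(P(x)):
  -P(1)·log₂(P(1)) = -(0.4699)·log₂(0.4699) = 0.51199
  -P(2)·log₂(P(2)) = -(0.2209)·log₂(0.2209) = 0.48124
  -P(3)·log₂(P(3)) = -(0.0457)·log₂(0.0457) = 0.20344
  -P(4)·log₂(P(4)) = -(0.2635)·log₂(0.2635) = 0.50701
H(P) = 0.51199 + 0.48124 + 0.20344 + 0.50701 = 1.70368 bits

log₂(4) = 2.00000 bits

D_KL(P||U) = 2.00000 - 1.70368 = 0.29632 ≈ 0.2963 bits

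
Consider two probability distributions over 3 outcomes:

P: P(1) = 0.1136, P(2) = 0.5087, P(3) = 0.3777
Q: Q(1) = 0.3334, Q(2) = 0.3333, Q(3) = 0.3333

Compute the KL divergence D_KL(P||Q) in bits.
0.2020 bits

D_KL(P||Q) = Σ P(x) log₂(P(x)/Q(x))

Computing term by term:
  P(1)·log₂(P(1)/Q(1)) = 0.1136·log₂(0.1136/0.3334) = -0.17645
  P(2)·log₂(P(2)/Q(2)) = 0.5087·log₂(0.5087/0.3333) = 0.31030
  P(3)·log₂(P(3)/Q(3)) = 0.3777·log₂(0.3777/0.3333) = 0.06814

D_KL(P||Q) = -0.17645 + 0.31030 + 0.06814 = 0.20199 ≈ 0.2020 bits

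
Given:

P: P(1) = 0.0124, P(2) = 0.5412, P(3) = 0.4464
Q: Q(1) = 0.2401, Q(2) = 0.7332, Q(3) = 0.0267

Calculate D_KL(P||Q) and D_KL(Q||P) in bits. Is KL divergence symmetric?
D_KL(P||Q) = 1.5238 bits, D_KL(Q||P) = 1.2392 bits. No, KL divergence is not symmetric.

D_KL(P||Q) = Σ P(x) log₂(P(x)/Q(x))

Computing term by term:
  P(1)·log₂(P(1)/Q(1)) = 0.0124·log₂(0.0124/0.2401) = -0.05301
  P(2)·log₂(P(2)/Q(2)) = 0.5412·log₂(0.5412/0.7332) = -0.23707
  P(3)·log₂(P(3)/Q(3)) = 0.4464·log₂(0.4464/0.0267) = 1.81391

D_KL(P||Q) = -0.05301 - 0.23707 + 1.81391 = 1.52383 ≈ 1.5238 bits

D_KL(Q||P) = Σ Q(x) log₂(Q(x)/P(x))

Computing term by term:
  Q(1)·log₂(Q(1)/P(1)) = 0.2401·log₂(0.2401/0.0124) = 1.02648
  Q(2)·log₂(Q(2)/P(2)) = 0.7332·log₂(0.7332/0.5412) = 0.32117
  Q(3)·log₂(Q(3)/P(3)) = 0.0267·log₂(0.0267/0.4464) = -0.10849

D_KL(Q||P) = 1.02648 + 0.32117 - 0.10849 = 1.23916 ≈ 1.2392 bits

These are NOT equal (difference: 0.2846 bits). KL divergence is asymmetric: D_KL(P||Q) ≠ D_KL(Q||P) in general.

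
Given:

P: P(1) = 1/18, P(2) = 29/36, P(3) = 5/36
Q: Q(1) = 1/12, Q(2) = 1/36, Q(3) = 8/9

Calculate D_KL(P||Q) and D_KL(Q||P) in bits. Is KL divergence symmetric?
D_KL(P||Q) = 3.5089 bits, D_KL(Q||P) = 2.2943 bits. No, KL divergence is not symmetric.

D_KL(P||Q) = Σ P(x) log₂(P(x)/Q(x))

Computing term by term:
  P(1)·log₂(P(1)/Q(1)) = (1/18)·log₂((1/18)/(1/12)) = -0.03250
  P(2)·log₂(P(2)/Q(2)) = (29/36)·log₂((29/36)/(1/36)) = 3.91337
  P(3)·log₂(P(3)/Q(3)) = (5/36)·log₂((5/36)/(8/9)) = -0.37195

D_KL(P||Q) = -0.03250 + 3.91337 - 0.37195 = 3.50892 ≈ 3.5089 bits

D_KL(Q||P) = Σ Q(x) log₂(Q(x)/P(x))

Computing term by term:
  Q(1)·log₂(Q(1)/P(1)) = (1/12)·log₂((1/12)/(1/18)) = 0.04875
  Q(2)·log₂(Q(2)/P(2)) = (1/36)·log₂((1/36)/(29/36)) = -0.13494
  Q(3)·log₂(Q(3)/P(3)) = (8/9)·log₂((8/9)/(5/36)) = 2.38051

D_KL(Q||P) = 0.04875 - 0.13494 + 2.38051 = 2.29432 ≈ 2.2943 bits

These are NOT equal (difference: 1.2146 bits). KL divergence is asymmetric: D_KL(P||Q) ≠ D_KL(Q||P) in general.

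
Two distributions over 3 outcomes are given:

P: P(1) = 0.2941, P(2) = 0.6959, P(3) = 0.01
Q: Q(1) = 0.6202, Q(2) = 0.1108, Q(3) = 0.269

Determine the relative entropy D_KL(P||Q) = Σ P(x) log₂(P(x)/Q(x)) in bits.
1.4807 bits

D_KL(P||Q) = Σ P(x) log₂(P(x)/Q(x))

Computing term by term:
  P(1)·log₂(P(1)/Q(1)) = 0.2941·log₂(0.2941/0.6202) = -0.31658
  P(2)·log₂(P(2)/Q(2)) = 0.6959·log₂(0.6959/0.1108) = 1.84478
  P(3)·log₂(P(3)/Q(3)) = 0.01·log₂(0.01/0.269) = -0.04750

D_KL(P||Q) = -0.31658 + 1.84478 - 0.04750 = 1.48070 ≈ 1.4807 bits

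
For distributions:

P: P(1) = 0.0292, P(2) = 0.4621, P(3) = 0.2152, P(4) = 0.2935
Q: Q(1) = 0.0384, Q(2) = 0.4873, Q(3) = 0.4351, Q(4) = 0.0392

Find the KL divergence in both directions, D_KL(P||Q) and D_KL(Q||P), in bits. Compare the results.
D_KL(P||Q) = 0.5869 bits, D_KL(Q||P) = 0.3806 bits. D_KL(P||Q) is larger than D_KL(Q||P) by 0.2063 bits; the two directions differ.

D_KL(P||Q) = Σ P(x) log₂(P(x)/Q(x))

Computing term by term:
  P(1)·log₂(P(1)/Q(1)) = 0.0292·log₂(0.0292/0.0384) = -0.01154
  P(2)·log₂(P(2)/Q(2)) = 0.4621·log₂(0.4621/0.4873) = -0.03540
  P(3)·log₂(P(3)/Q(3)) = 0.2152·log₂(0.2152/0.4351) = -0.21857
  P(4)·log₂(P(4)/Q(4)) = 0.2935·log₂(0.2935/0.0392) = 0.85245

D_KL(P||Q) = -0.01154 - 0.03540 - 0.21857 + 0.85245 = 0.58694 ≈ 0.5869 bits

D_KL(Q||P) = Σ Q(x) log₂(Q(x)/P(x))

Computing term by term:
  Q(1)·log₂(Q(1)/P(1)) = 0.0384·log₂(0.0384/0.0292) = 0.01517
  Q(2)·log₂(Q(2)/P(2)) = 0.4873·log₂(0.4873/0.4621) = 0.03733
  Q(3)·log₂(Q(3)/P(3)) = 0.4351·log₂(0.4351/0.2152) = 0.44192
  Q(4)·log₂(Q(4)/P(4)) = 0.0392·log₂(0.0392/0.2935) = -0.11385

D_KL(Q||P) = 0.01517 + 0.03733 + 0.44192 - 0.11385 = 0.38057 ≈ 0.3806 bits

These are NOT equal (difference: 0.2063 bits). KL divergence is asymmetric: D_KL(P||Q) ≠ D_KL(Q||P) in general.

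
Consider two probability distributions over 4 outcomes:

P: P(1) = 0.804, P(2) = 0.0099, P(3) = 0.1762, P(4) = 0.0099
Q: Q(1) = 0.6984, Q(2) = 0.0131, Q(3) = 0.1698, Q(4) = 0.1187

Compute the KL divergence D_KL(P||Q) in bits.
0.1333 bits

D_KL(P||Q) = Σ P(x) log₂(P(x)/Q(x))

Computing term by term:
  P(1)·log₂(P(1)/Q(1)) = 0.804·log₂(0.804/0.6984) = 0.16333
  P(2)·log₂(P(2)/Q(2)) = 0.0099·log₂(0.0099/0.0131) = -0.00400
  P(3)·log₂(P(3)/Q(3)) = 0.1762·log₂(0.1762/0.1698) = 0.00941
  P(4)·log₂(P(4)/Q(4)) = 0.0099·log₂(0.0099/0.1187) = -0.03548

D_KL(P||Q) = 0.16333 - 0.00400 + 0.00941 - 0.03548 = 0.13326 ≈ 0.1333 bits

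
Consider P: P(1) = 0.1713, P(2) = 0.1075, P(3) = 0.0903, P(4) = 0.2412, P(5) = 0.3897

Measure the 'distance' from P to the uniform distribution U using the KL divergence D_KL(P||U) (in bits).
0.2021 bits

U(i) = 1/5 for all i

D_KL(P||U) = Σ P(x) log₂(P(x) / (1/5))
           = Σ P(x) log₂(P(x)) + log₂(5)
           = log₂(5) - H(P)

H(P) = -Σ P(x) log₂(P(x)):
  -P(1)·log₂(P(1)) = -(0.1713)·log₂(0.1713) = 0.43603
  -P(2)·log₂(P(2)) = -(0.1075)·log₂(0.1075) = 0.34589
  -P(3)·log₂(P(3)) = -(0.0903)·log₂(0.0903) = 0.31326
  -P(4)·log₂(P(4)) = -(0.2412)·log₂(0.2412) = 0.49487
  -P(5)·log₂(P(5)) = -(0.3897)·log₂(0.3897) = 0.52982
H(P) = 0.43603 + 0.34589 + 0.31326 + 0.49487 + 0.52982 = 2.11987 bits

log₂(5) = 2.32193 bits

D_KL(P||U) = 2.32193 - 2.11987 = 0.20206 ≈ 0.2021 bits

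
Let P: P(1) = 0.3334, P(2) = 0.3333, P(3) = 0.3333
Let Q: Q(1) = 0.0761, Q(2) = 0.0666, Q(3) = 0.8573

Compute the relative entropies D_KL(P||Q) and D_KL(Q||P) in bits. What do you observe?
D_KL(P||Q) = 1.0306 bits, D_KL(Q||P) = 0.8516 bits. The two directions give different values (D_KL(P||Q) exceeds D_KL(Q||P) by 0.1790 bits): KL divergence is asymmetric.

D_KL(P||Q) = Σ P(x) log₂(P(x)/Q(x))

Computing term by term:
  P(1)·log₂(P(1)/Q(1)) = 0.3334·log₂(0.3334/0.0761) = 0.71057
  P(2)·log₂(P(2)/Q(2)) = 0.3333·log₂(0.3333/0.0666) = 0.77433
  P(3)·log₂(P(3)/Q(3)) = 0.3333·log₂(0.3333/0.8573) = -0.45428

D_KL(P||Q) = 0.71057 + 0.77433 - 0.45428 = 1.03062 ≈ 1.0306 bits

D_KL(Q||P) = Σ Q(x) log₂(Q(x)/P(x))

Computing term by term:
  Q(1)·log₂(Q(1)/P(1)) = 0.0761·log₂(0.0761/0.3334) = -0.16219
  Q(2)·log₂(Q(2)/P(2)) = 0.0666·log₂(0.0666/0.3333) = -0.15473
  Q(3)·log₂(Q(3)/P(3)) = 0.8573·log₂(0.8573/0.3333) = 1.16848

D_KL(Q||P) = -0.16219 - 0.15473 + 1.16848 = 0.85156 ≈ 0.8516 bits

These are NOT equal (difference: 0.1790 bits). KL divergence is asymmetric: D_KL(P||Q) ≠ D_KL(Q||P) in general.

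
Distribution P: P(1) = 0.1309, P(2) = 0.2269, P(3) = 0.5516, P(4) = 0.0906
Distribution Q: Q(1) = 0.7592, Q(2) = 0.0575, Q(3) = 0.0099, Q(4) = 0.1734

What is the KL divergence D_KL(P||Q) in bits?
3.2319 bits

D_KL(P||Q) = Σ P(x) log₂(P(x)/Q(x))

Computing term by term:
  P(1)·log₂(P(1)/Q(1)) = 0.1309·log₂(0.1309/0.7592) = -0.33196
  P(2)·log₂(P(2)/Q(2)) = 0.2269·log₂(0.2269/0.0575) = 0.44936
  P(3)·log₂(P(3)/Q(3)) = 0.5516·log₂(0.5516/0.0099) = 3.19931
  P(4)·log₂(P(4)/Q(4)) = 0.0906·log₂(0.0906/0.1734) = -0.08485

D_KL(P||Q) = -0.33196 + 0.44936 + 3.19931 - 0.08485 = 3.23186 ≈ 3.2319 bits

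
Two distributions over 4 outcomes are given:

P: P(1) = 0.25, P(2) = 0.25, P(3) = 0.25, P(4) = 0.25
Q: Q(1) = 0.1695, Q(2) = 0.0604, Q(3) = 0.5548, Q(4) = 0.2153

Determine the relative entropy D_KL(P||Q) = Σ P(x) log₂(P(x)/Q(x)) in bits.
0.4189 bits

D_KL(P||Q) = Σ P(x) log₂(P(x)/Q(x))

Computing term by term:
  P(1)·log₂(P(1)/Q(1)) = 0.25·log₂(0.25/0.1695) = 0.14016
  P(2)·log₂(P(2)/Q(2)) = 0.25·log₂(0.25/0.0604) = 0.51233
  P(3)·log₂(P(3)/Q(3)) = 0.25·log₂(0.25/0.5548) = -0.28751
  P(4)·log₂(P(4)/Q(4)) = 0.25·log₂(0.25/0.2153) = 0.05389

D_KL(P||Q) = 0.14016 + 0.51233 - 0.28751 + 0.05389 = 0.41887 ≈ 0.4189 bits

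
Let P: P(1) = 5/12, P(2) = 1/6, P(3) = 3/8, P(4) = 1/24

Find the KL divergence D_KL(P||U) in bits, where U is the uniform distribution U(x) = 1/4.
0.3212 bits

U(i) = 1/4 for all i

D_KL(P||U) = Σ P(x) log₂(P(x) / (1/4))
           = Σ P(x) log₂(P(x)) + log₂(4)
           = log₂(4) - H(P)

H(P) = -Σ P(x) log₂(P(x)):
  -P(1)·log₂(P(1)) = -(5/12)·log₂(5/12) = 0.52626
  -P(2)·log₂(P(2)) = -(1/6)·log₂(1/6) = 0.43083
  -P(3)·log₂(P(3)) = -(3/8)·log₂(3/8) = 0.53064
  -P(4)·log₂(P(4)) = -(1/24)·log₂(1/24) = 0.19104
H(P) = 0.52626 + 0.43083 + 0.53064 + 0.19104 = 1.67877 bits

log₂(4) = 2.00000 bits

D_KL(P||U) = 2.00000 - 1.67877 = 0.32123 ≈ 0.3212 bits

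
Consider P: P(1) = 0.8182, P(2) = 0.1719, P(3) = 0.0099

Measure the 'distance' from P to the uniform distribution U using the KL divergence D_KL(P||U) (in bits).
0.8455 bits

U(i) = 1/3 for all i

D_KL(P||U) = Σ P(x) log₂(P(x) / (1/3))
           = Σ P(x) log₂(P(x)) + log₂(3)
           = log₂(3) - H(P)

H(P) = -Σ P(x) log₂(P(x)):
  -P(1)·log₂(P(1)) = -(0.8182)·log₂(0.8182) = 0.23685
  -P(2)·log₂(P(2)) = -(0.1719)·log₂(0.1719) = 0.43669
  -P(3)·log₂(P(3)) = -(0.0099)·log₂(0.0099) = 0.06592
H(P) = 0.23685 + 0.43669 + 0.06592 = 0.73946 bits

log₂(3) = 1.58496 bits

D_KL(P||U) = 1.58496 - 0.73946 = 0.84550 ≈ 0.8455 bits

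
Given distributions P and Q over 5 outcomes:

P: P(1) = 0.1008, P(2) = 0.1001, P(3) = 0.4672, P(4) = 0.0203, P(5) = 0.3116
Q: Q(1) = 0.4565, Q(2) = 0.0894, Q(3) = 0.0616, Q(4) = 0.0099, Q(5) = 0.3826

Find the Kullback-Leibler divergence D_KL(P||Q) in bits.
1.0911 bits

D_KL(P||Q) = Σ P(x) log₂(P(x)/Q(x))

Computing term by term:
  P(1)·log₂(P(1)/Q(1)) = 0.1008·log₂(0.1008/0.4565) = -0.21966
  P(2)·log₂(P(2)/Q(2)) = 0.1001·log₂(0.1001/0.0894) = 0.01633
  P(3)·log₂(P(3)/Q(3)) = 0.4672·log₂(0.4672/0.0616) = 1.36564
  P(4)·log₂(P(4)/Q(4)) = 0.0203·log₂(0.0203/0.0099) = 0.02103
  P(5)·log₂(P(5)/Q(5)) = 0.3116·log₂(0.3116/0.3826) = -0.09228

D_KL(P||Q) = -0.21966 + 0.01633 + 1.36564 + 0.02103 - 0.09228 = 1.09106 ≈ 1.0911 bits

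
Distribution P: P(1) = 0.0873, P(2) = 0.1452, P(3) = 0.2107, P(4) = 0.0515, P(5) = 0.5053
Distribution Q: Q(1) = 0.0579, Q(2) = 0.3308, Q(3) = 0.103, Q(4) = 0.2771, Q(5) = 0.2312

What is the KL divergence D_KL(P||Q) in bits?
0.5417 bits

D_KL(P||Q) = Σ P(x) log₂(P(x)/Q(x))

Computing term by term:
  P(1)·log₂(P(1)/Q(1)) = 0.0873·log₂(0.0873/0.0579) = 0.05172
  P(2)·log₂(P(2)/Q(2)) = 0.1452·log₂(0.1452/0.3308) = -0.17249
  P(3)·log₂(P(3)/Q(3)) = 0.2107·log₂(0.2107/0.103) = 0.21756
  P(4)·log₂(P(4)/Q(4)) = 0.0515·log₂(0.0515/0.2771) = -0.12503
  P(5)·log₂(P(5)/Q(5)) = 0.5053·log₂(0.5053/0.2312) = 0.56998

D_KL(P||Q) = 0.05172 - 0.17249 + 0.21756 - 0.12503 + 0.56998 = 0.54174 ≈ 0.5417 bits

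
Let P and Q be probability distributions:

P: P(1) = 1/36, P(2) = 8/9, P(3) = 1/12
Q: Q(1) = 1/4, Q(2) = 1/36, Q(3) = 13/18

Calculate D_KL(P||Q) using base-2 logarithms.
4.0968 bits

D_KL(P||Q) = Σ P(x) log₂(P(x)/Q(x))

Computing term by term:
  P(1)·log₂(P(1)/Q(1)) = (1/36)·log₂((1/36)/(1/4)) = -0.08805
  P(2)·log₂(P(2)/Q(2)) = (8/9)·log₂((8/9)/(1/36)) = 4.44444
  P(3)·log₂(P(3)/Q(3)) = (1/12)·log₂((1/12)/(13/18)) = -0.25962

D_KL(P||Q) = -0.08805 + 4.44444 - 0.25962 = 4.09677 ≈ 4.0968 bits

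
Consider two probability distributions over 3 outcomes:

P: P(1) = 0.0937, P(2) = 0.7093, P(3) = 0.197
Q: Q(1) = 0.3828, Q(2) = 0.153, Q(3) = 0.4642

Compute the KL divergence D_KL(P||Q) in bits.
1.1357 bits

D_KL(P||Q) = Σ P(x) log₂(P(x)/Q(x))

Computing term by term:
  P(1)·log₂(P(1)/Q(1)) = 0.0937·log₂(0.0937/0.3828) = -0.19026
  P(2)·log₂(P(2)/Q(2)) = 0.7093·log₂(0.7093/0.153) = 1.56958
  P(3)·log₂(P(3)/Q(3)) = 0.197·log₂(0.197/0.4642) = -0.24360

D_KL(P||Q) = -0.19026 + 1.56958 - 0.24360 = 1.13572 ≈ 1.1357 bits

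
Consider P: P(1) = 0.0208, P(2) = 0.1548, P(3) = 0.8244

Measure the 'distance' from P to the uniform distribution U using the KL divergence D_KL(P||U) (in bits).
0.8224 bits

U(i) = 1/3 for all i

D_KL(P||U) = Σ P(x) log₂(P(x) / (1/3))
           = Σ P(x) log₂(P(x)) + log₂(3)
           = log₂(3) - H(P)

H(P) = -Σ P(x) log₂(P(x)):
  -P(1)·log₂(P(1)) = -(0.0208)·log₂(0.0208) = 0.11622
  -P(2)·log₂(P(2)) = -(0.1548)·log₂(0.1548) = 0.41665
  -P(3)·log₂(P(3)) = -(0.8244)·log₂(0.8244) = 0.22966
H(P) = 0.11622 + 0.41665 + 0.22966 = 0.76253 bits

log₂(3) = 1.58496 bits

D_KL(P||U) = 1.58496 - 0.76253 = 0.82243 ≈ 0.8224 bits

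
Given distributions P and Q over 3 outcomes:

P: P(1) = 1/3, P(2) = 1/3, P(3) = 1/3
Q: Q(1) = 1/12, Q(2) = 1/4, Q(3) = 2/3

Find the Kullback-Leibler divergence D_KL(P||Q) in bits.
0.4717 bits

D_KL(P||Q) = Σ P(x) log₂(P(x)/Q(x))

Computing term by term:
  P(1)·log₂(P(1)/Q(1)) = (1/3)·log₂((1/3)/(1/12)) = 0.66667
  P(2)·log₂(P(2)/Q(2)) = (1/3)·log₂((1/3)/(1/4)) = 0.13835
  P(3)·log₂(P(3)/Q(3)) = (1/3)·log₂((1/3)/(2/3)) = -0.33333

D_KL(P||Q) = 0.66667 + 0.13835 - 0.33333 = 0.47169 ≈ 0.4717 bits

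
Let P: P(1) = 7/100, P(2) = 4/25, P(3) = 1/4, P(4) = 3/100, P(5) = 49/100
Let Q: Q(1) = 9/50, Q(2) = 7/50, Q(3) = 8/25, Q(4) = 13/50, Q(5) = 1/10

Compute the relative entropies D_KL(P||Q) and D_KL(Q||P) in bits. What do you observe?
D_KL(P||Q) = 0.8764 bits, D_KL(Q||P) = 0.9130 bits. The two directions give different values (D_KL(Q||P) exceeds D_KL(P||Q) by 0.0366 bits): KL divergence is asymmetric.

D_KL(P||Q) = Σ P(x) log₂(P(x)/Q(x))

Computing term by term:
  P(1)·log₂(P(1)/Q(1)) = (7/100)·log₂((7/100)/(9/50)) = -0.09538
  P(2)·log₂(P(2)/Q(2)) = (4/25)·log₂((4/25)/(7/50)) = 0.03082
  P(3)·log₂(P(3)/Q(3)) = (1/4)·log₂((1/4)/(8/25)) = -0.08904
  P(4)·log₂(P(4)/Q(4)) = (3/100)·log₂((3/100)/(13/50)) = -0.09346
  P(5)·log₂(P(5)/Q(5)) = (49/100)·log₂((49/100)/(1/10)) = 1.12346

D_KL(P||Q) = -0.09538 + 0.03082 - 0.08904 - 0.09346 + 1.12346 = 0.87640 ≈ 0.8764 bits

D_KL(Q||P) = Σ Q(x) log₂(Q(x)/P(x))

Computing term by term:
  Q(1)·log₂(Q(1)/P(1)) = (9/50)·log₂((9/50)/(7/100)) = 0.24526
  Q(2)·log₂(Q(2)/P(2)) = (7/50)·log₂((7/50)/(4/25)) = -0.02697
  Q(3)·log₂(Q(3)/P(3)) = (8/25)·log₂((8/25)/(1/4)) = 0.11397
  Q(4)·log₂(Q(4)/P(4)) = (13/50)·log₂((13/50)/(3/100)) = 0.81002
  Q(5)·log₂(Q(5)/P(5)) = (1/10)·log₂((1/10)/(49/100)) = -0.22928

D_KL(Q||P) = 0.24526 - 0.02697 + 0.11397 + 0.81002 - 0.22928 = 0.91300 ≈ 0.9130 bits

These are NOT equal (difference: 0.0366 bits). KL divergence is asymmetric: D_KL(P||Q) ≠ D_KL(Q||P) in general.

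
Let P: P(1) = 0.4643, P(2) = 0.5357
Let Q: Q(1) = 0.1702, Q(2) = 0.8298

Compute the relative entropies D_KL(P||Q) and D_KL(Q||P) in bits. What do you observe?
D_KL(P||Q) = 0.3340 bits, D_KL(Q||P) = 0.2775 bits. The two directions give different values (D_KL(P||Q) exceeds D_KL(Q||P) by 0.0565 bits): KL divergence is asymmetric.

D_KL(P||Q) = Σ P(x) log₂(P(x)/Q(x))

Computing term by term:
  P(1)·log₂(P(1)/Q(1)) = 0.4643·log₂(0.4643/0.1702) = 0.67223
  P(2)·log₂(P(2)/Q(2)) = 0.5357·log₂(0.5357/0.8298) = -0.33821

D_KL(P||Q) = 0.67223 - 0.33821 = 0.33402 ≈ 0.3340 bits

D_KL(Q||P) = Σ Q(x) log₂(Q(x)/P(x))

Computing term by term:
  Q(1)·log₂(Q(1)/P(1)) = 0.1702·log₂(0.1702/0.4643) = -0.24642
  Q(2)·log₂(Q(2)/P(2)) = 0.8298·log₂(0.8298/0.5357) = 0.52388

D_KL(Q||P) = -0.24642 + 0.52388 = 0.27746 ≈ 0.2775 bits

These are NOT equal (difference: 0.0565 bits). KL divergence is asymmetric: D_KL(P||Q) ≠ D_KL(Q||P) in general.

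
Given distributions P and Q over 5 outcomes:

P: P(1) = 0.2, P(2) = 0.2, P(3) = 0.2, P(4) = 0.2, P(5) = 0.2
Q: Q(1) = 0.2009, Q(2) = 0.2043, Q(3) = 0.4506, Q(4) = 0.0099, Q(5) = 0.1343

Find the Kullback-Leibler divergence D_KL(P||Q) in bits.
0.7404 bits

D_KL(P||Q) = Σ P(x) log₂(P(x)/Q(x))

Computing term by term:
  P(1)·log₂(P(1)/Q(1)) = 0.2·log₂(0.2/0.2009) = -0.00130
  P(2)·log₂(P(2)/Q(2)) = 0.2·log₂(0.2/0.2043) = -0.00614
  P(3)·log₂(P(3)/Q(3)) = 0.2·log₂(0.2/0.4506) = -0.23437
  P(4)·log₂(P(4)/Q(4)) = 0.2·log₂(0.2/0.0099) = 0.86729
  P(5)·log₂(P(5)/Q(5)) = 0.2·log₂(0.2/0.1343) = 0.11491

D_KL(P||Q) = -0.00130 - 0.00614 - 0.23437 + 0.86729 + 0.11491 = 0.74039 ≈ 0.7404 bits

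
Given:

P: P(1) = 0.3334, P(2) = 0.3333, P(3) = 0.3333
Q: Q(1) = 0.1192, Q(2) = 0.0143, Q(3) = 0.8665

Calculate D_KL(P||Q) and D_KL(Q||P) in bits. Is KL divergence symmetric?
D_KL(P||Q) = 1.5494 bits, D_KL(Q||P) = 0.9525 bits. No, KL divergence is not symmetric.

D_KL(P||Q) = Σ P(x) log₂(P(x)/Q(x))

Computing term by term:
  P(1)·log₂(P(1)/Q(1)) = 0.3334·log₂(0.3334/0.1192) = 0.49472
  P(2)·log₂(P(2)/Q(2)) = 0.3333·log₂(0.3333/0.0143) = 1.51409
  P(3)·log₂(P(3)/Q(3)) = 0.3333·log₂(0.3333/0.8665) = -0.45941

D_KL(P||Q) = 0.49472 + 1.51409 - 0.45941 = 1.54940 ≈ 1.5494 bits

D_KL(Q||P) = Σ Q(x) log₂(Q(x)/P(x))

Computing term by term:
  Q(1)·log₂(Q(1)/P(1)) = 0.1192·log₂(0.1192/0.3334) = -0.17688
  Q(2)·log₂(Q(2)/P(2)) = 0.0143·log₂(0.0143/0.3333) = -0.06496
  Q(3)·log₂(Q(3)/P(3)) = 0.8665·log₂(0.8665/0.3333) = 1.19436

D_KL(Q||P) = -0.17688 - 0.06496 + 1.19436 = 0.95252 ≈ 0.9525 bits

These are NOT equal (difference: 0.5969 bits). KL divergence is asymmetric: D_KL(P||Q) ≠ D_KL(Q||P) in general.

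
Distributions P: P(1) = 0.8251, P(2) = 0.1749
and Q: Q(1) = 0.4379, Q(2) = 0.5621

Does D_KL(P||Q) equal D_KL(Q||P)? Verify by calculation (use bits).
D_KL(P||Q) = 0.4595 bits, D_KL(Q||P) = 0.5465 bits. No — D_KL(P||Q) ≠ D_KL(Q||P) for this pair.

D_KL(P||Q) = Σ P(x) log₂(P(x)/Q(x))

Computing term by term:
  P(1)·log₂(P(1)/Q(1)) = 0.8251·log₂(0.8251/0.4379) = 0.75411
  P(2)·log₂(P(2)/Q(2)) = 0.1749·log₂(0.1749/0.5621) = -0.29458

D_KL(P||Q) = 0.75411 - 0.29458 = 0.45953 ≈ 0.4595 bits

D_KL(Q||P) = Σ Q(x) log₂(Q(x)/P(x))

Computing term by term:
  Q(1)·log₂(Q(1)/P(1)) = 0.4379·log₂(0.4379/0.8251) = -0.40023
  Q(2)·log₂(Q(2)/P(2)) = 0.5621·log₂(0.5621/0.1749) = 0.94674

D_KL(Q||P) = -0.40023 + 0.94674 = 0.54651 ≈ 0.5465 bits

These are NOT equal (difference: 0.0870 bits). KL divergence is asymmetric: D_KL(P||Q) ≠ D_KL(Q||P) in general.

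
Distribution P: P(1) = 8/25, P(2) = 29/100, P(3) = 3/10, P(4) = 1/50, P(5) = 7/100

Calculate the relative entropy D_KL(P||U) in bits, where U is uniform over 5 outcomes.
0.3755 bits

U(i) = 1/5 for all i

D_KL(P||U) = Σ P(x) log₂(P(x) / (1/5))
           = Σ P(x) log₂(P(x)) + log₂(5)
           = log₂(5) - H(P)

H(P) = -Σ P(x) log₂(P(x)):
  -P(1)·log₂(P(1)) = -(8/25)·log₂(8/25) = 0.52603
  -P(2)·log₂(P(2)) = -(29/100)·log₂(29/100) = 0.51790
  -P(3)·log₂(P(3)) = -(3/10)·log₂(3/10) = 0.52109
  -P(4)·log₂(P(4)) = -(1/50)·log₂(1/50) = 0.11288
  -P(5)·log₂(P(5)) = -(7/100)·log₂(7/100) = 0.26856
H(P) = 0.52603 + 0.51790 + 0.52109 + 0.11288 + 0.26856 = 1.94646 bits

log₂(5) = 2.32193 bits

D_KL(P||U) = 2.32193 - 1.94646 = 0.37547 ≈ 0.3755 bits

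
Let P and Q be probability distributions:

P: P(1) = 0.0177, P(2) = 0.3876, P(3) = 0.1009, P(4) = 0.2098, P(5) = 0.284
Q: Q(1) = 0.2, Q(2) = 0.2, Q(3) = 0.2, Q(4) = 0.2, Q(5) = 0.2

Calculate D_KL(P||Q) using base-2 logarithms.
0.3666 bits

D_KL(P||Q) = Σ P(x) log₂(P(x)/Q(x))

Computing term by term:
  P(1)·log₂(P(1)/Q(1)) = 0.0177·log₂(0.0177/0.2) = -0.06192
  P(2)·log₂(P(2)/Q(2)) = 0.3876·log₂(0.3876/0.2) = 0.36999
  P(3)·log₂(P(3)/Q(3)) = 0.1009·log₂(0.1009/0.2) = -0.09960
  P(4)·log₂(P(4)/Q(4)) = 0.2098·log₂(0.2098/0.2) = 0.01448
  P(5)·log₂(P(5)/Q(5)) = 0.284·log₂(0.284/0.2) = 0.14367

D_KL(P||Q) = -0.06192 + 0.36999 - 0.09960 + 0.01448 + 0.14367 = 0.36662 ≈ 0.3666 bits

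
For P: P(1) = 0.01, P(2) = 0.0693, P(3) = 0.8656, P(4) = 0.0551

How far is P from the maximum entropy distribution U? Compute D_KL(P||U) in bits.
1.2560 bits

U(i) = 1/4 for all i

D_KL(P||U) = Σ P(x) log₂(P(x) / (1/4))
           = Σ P(x) log₂(P(x)) + log₂(4)
           = log₂(4) - H(P)

H(P) = -Σ P(x) log₂(P(x)):
  -P(1)·log₂(P(1)) = -(0.01)·log₂(0.01) = 0.06644
  -P(2)·log₂(P(2)) = -(0.0693)·log₂(0.0693) = 0.26687
  -P(3)·log₂(P(3)) = -(0.8656)·log₂(0.8656) = 0.18024
  -P(4)·log₂(P(4)) = -(0.0551)·log₂(0.0551) = 0.23042
H(P) = 0.06644 + 0.26687 + 0.18024 + 0.23042 = 0.74397 bits

log₂(4) = 2.00000 bits

D_KL(P||U) = 2.00000 - 0.74397 = 1.25603 ≈ 1.2560 bits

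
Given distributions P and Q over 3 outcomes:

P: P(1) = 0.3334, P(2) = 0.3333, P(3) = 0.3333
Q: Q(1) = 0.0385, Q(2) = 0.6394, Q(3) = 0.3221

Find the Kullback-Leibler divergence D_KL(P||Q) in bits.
0.7415 bits

D_KL(P||Q) = Σ P(x) log₂(P(x)/Q(x))

Computing term by term:
  P(1)·log₂(P(1)/Q(1)) = 0.3334·log₂(0.3334/0.0385) = 1.03832
  P(2)·log₂(P(2)/Q(2)) = 0.3333·log₂(0.3333/0.6394) = -0.31327
  P(3)·log₂(P(3)/Q(3)) = 0.3333·log₂(0.3333/0.3221) = 0.01644

D_KL(P||Q) = 1.03832 - 0.31327 + 0.01644 = 0.74149 ≈ 0.7415 bits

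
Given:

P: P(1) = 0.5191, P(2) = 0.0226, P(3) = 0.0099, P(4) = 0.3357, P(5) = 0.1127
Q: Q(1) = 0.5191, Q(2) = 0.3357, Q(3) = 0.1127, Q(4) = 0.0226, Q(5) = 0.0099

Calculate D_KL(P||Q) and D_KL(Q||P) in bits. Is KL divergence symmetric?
D_KL(P||Q) = 1.5795 bits, D_KL(Q||P) = 1.5795 bits. The two values coincide for this particular pair, but no — KL divergence is not symmetric in general.

D_KL(P||Q) = Σ P(x) log₂(P(x)/Q(x))

Computing term by term:
  P(1)·log₂(P(1)/Q(1)) = 0.5191·log₂(0.5191/0.5191) = 0.00000
  P(2)·log₂(P(2)/Q(2)) = 0.0226·log₂(0.0226/0.3357) = -0.08798
  P(3)·log₂(P(3)/Q(3)) = 0.0099·log₂(0.0099/0.1127) = -0.03474
  P(4)·log₂(P(4)/Q(4)) = 0.3357·log₂(0.3357/0.0226) = 1.30681
  P(5)·log₂(P(5)/Q(5)) = 0.1127·log₂(0.1127/0.0099) = 0.39545

D_KL(P||Q) = 0.00000 - 0.08798 - 0.03474 + 1.30681 + 0.39545 = 1.57954 ≈ 1.5795 bits

D_KL(Q||P) = Σ Q(x) log₂(Q(x)/P(x))

Computing term by term:
  Q(1)·log₂(Q(1)/P(1)) = 0.5191·log₂(0.5191/0.5191) = 0.00000
  Q(2)·log₂(Q(2)/P(2)) = 0.3357·log₂(0.3357/0.0226) = 1.30681
  Q(3)·log₂(Q(3)/P(3)) = 0.1127·log₂(0.1127/0.0099) = 0.39545
  Q(4)·log₂(Q(4)/P(4)) = 0.0226·log₂(0.0226/0.3357) = -0.08798
  Q(5)·log₂(Q(5)/P(5)) = 0.0099·log₂(0.0099/0.1127) = -0.03474

D_KL(Q||P) = 0.00000 + 1.30681 + 0.39545 - 0.08798 - 0.03474 = 1.57954 ≈ 1.5795 bits

These ARE equal here. Q is P with outcomes relabeled (Q(2) = P(4), Q(3) = P(5), Q(4) = P(2), Q(5) = P(3)) by a relabeling that is its own inverse, so the two sums contain exactly the same terms in a different order. This is a special case — KL divergence is not symmetric in general: D_KL(P||Q) ≠ D_KL(Q||P) for most P, Q.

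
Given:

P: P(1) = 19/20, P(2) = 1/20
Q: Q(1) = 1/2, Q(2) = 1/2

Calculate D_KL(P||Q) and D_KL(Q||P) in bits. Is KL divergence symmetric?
D_KL(P||Q) = 0.7136 bits, D_KL(Q||P) = 1.1980 bits. No, KL divergence is not symmetric.

D_KL(P||Q) = Σ P(x) log₂(P(x)/Q(x))

Computing term by term:
  P(1)·log₂(P(1)/Q(1)) = (19/20)·log₂((19/20)/(1/2)) = 0.87970
  P(2)·log₂(P(2)/Q(2)) = (1/20)·log₂((1/20)/(1/2)) = -0.16610

D_KL(P||Q) = 0.87970 - 0.16610 = 0.71360 ≈ 0.7136 bits

D_KL(Q||P) = Σ Q(x) log₂(Q(x)/P(x))

Computing term by term:
  Q(1)·log₂(Q(1)/P(1)) = (1/2)·log₂((1/2)/(19/20)) = -0.46300
  Q(2)·log₂(Q(2)/P(2)) = (1/2)·log₂((1/2)/(1/20)) = 1.66096

D_KL(Q||P) = -0.46300 + 1.66096 = 1.19796 ≈ 1.1980 bits

These are NOT equal (difference: 0.4844 bits). KL divergence is asymmetric: D_KL(P||Q) ≠ D_KL(Q||P) in general.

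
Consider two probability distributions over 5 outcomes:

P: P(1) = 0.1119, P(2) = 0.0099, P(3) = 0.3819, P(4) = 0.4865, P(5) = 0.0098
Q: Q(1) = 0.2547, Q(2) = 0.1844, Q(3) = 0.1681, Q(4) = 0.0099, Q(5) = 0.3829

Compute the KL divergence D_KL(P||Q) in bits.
2.9593 bits

D_KL(P||Q) = Σ P(x) log₂(P(x)/Q(x))

Computing term by term:
  P(1)·log₂(P(1)/Q(1)) = 0.1119·log₂(0.1119/0.2547) = -0.13278
  P(2)·log₂(P(2)/Q(2)) = 0.0099·log₂(0.0099/0.1844) = -0.04177
  P(3)·log₂(P(3)/Q(3)) = 0.3819·log₂(0.3819/0.1681) = 0.45212
  P(4)·log₂(P(4)/Q(4)) = 0.4865·log₂(0.4865/0.0099) = 2.73358
  P(5)·log₂(P(5)/Q(5)) = 0.0098·log₂(0.0098/0.3829) = -0.05182

D_KL(P||Q) = -0.13278 - 0.04177 + 0.45212 + 2.73358 - 0.05182 = 2.95933 ≈ 2.9593 bits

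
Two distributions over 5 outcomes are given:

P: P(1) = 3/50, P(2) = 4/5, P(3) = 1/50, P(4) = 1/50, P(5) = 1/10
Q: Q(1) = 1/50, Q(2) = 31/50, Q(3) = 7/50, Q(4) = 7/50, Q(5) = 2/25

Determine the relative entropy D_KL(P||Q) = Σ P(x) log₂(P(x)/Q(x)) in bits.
0.3092 bits

D_KL(P||Q) = Σ P(x) log₂(P(x)/Q(x))

Computing term by term:
  P(1)·log₂(P(1)/Q(1)) = (3/50)·log₂((3/50)/(1/50)) = 0.09510
  P(2)·log₂(P(2)/Q(2)) = (4/5)·log₂((4/5)/(31/50)) = 0.29419
  P(3)·log₂(P(3)/Q(3)) = (1/50)·log₂((1/50)/(7/50)) = -0.05615
  P(4)·log₂(P(4)/Q(4)) = (1/50)·log₂((1/50)/(7/50)) = -0.05615
  P(5)·log₂(P(5)/Q(5)) = (1/10)·log₂((1/10)/(2/25)) = 0.03219

D_KL(P||Q) = 0.09510 + 0.29419 - 0.05615 - 0.05615 + 0.03219 = 0.30918 ≈ 0.3092 bits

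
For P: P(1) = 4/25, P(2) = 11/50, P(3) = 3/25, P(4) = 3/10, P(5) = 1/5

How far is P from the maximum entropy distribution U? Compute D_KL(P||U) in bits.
0.0658 bits

U(i) = 1/5 for all i

D_KL(P||U) = Σ P(x) log₂(P(x) / (1/5))
           = Σ P(x) log₂(P(x)) + log₂(5)
           = log₂(5) - H(P)

H(P) = -Σ P(x) log₂(P(x)):
  -P(1)·log₂(P(1)) = -(4/25)·log₂(4/25) = 0.42302
  -P(2)·log₂(P(2)) = -(11/50)·log₂(11/50) = 0.48057
  -P(3)·log₂(P(3)) = -(3/25)·log₂(3/25) = 0.36707
  -P(4)·log₂(P(4)) = -(3/10)·log₂(3/10) = 0.52109
  -P(5)·log₂(P(5)) = -(1/5)·log₂(1/5) = 0.46439
H(P) = 0.42302 + 0.48057 + 0.36707 + 0.52109 + 0.46439 = 2.25614 bits

log₂(5) = 2.32193 bits

D_KL(P||U) = 2.32193 - 2.25614 = 0.06579 ≈ 0.0658 bits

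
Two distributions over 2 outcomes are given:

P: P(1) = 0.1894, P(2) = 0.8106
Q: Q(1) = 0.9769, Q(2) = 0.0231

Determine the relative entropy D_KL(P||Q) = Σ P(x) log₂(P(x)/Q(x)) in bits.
3.7126 bits

D_KL(P||Q) = Σ P(x) log₂(P(x)/Q(x))

Computing term by term:
  P(1)·log₂(P(1)/Q(1)) = 0.1894·log₂(0.1894/0.9769) = -0.44827
  P(2)·log₂(P(2)/Q(2)) = 0.8106·log₂(0.8106/0.0231) = 4.16083

D_KL(P||Q) = -0.44827 + 4.16083 = 3.71256 ≈ 3.7126 bits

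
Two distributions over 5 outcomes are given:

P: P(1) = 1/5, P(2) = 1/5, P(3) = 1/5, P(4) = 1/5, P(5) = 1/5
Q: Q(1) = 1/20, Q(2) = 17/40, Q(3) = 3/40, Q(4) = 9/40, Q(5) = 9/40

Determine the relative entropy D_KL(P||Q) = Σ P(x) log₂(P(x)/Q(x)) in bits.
0.3975 bits

D_KL(P||Q) = Σ P(x) log₂(P(x)/Q(x))

Computing term by term:
  P(1)·log₂(P(1)/Q(1)) = (1/5)·log₂((1/5)/(1/20)) = 0.40000
  P(2)·log₂(P(2)/Q(2)) = (1/5)·log₂((1/5)/(17/40)) = -0.21749
  P(3)·log₂(P(3)/Q(3)) = (1/5)·log₂((1/5)/(3/40)) = 0.28301
  P(4)·log₂(P(4)/Q(4)) = (1/5)·log₂((1/5)/(9/40)) = -0.03399
  P(5)·log₂(P(5)/Q(5)) = (1/5)·log₂((1/5)/(9/40)) = -0.03399

D_KL(P||Q) = 0.40000 - 0.21749 + 0.28301 - 0.03399 - 0.03399 = 0.39754 ≈ 0.3975 bits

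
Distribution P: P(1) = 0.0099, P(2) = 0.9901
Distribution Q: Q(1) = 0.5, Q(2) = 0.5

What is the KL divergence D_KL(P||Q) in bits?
0.9199 bits

D_KL(P||Q) = Σ P(x) log₂(P(x)/Q(x))

Computing term by term:
  P(1)·log₂(P(1)/Q(1)) = 0.0099·log₂(0.0099/0.5) = -0.05602
  P(2)·log₂(P(2)/Q(2)) = 0.9901·log₂(0.9901/0.5) = 0.97589

D_KL(P||Q) = -0.05602 + 0.97589 = 0.91987 ≈ 0.9199 bits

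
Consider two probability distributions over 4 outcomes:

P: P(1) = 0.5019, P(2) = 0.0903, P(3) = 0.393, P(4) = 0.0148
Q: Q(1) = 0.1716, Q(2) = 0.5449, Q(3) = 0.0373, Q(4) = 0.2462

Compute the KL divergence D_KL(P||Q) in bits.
1.8181 bits

D_KL(P||Q) = Σ P(x) log₂(P(x)/Q(x))

Computing term by term:
  P(1)·log₂(P(1)/Q(1)) = 0.5019·log₂(0.5019/0.1716) = 0.77712
  P(2)·log₂(P(2)/Q(2)) = 0.0903·log₂(0.0903/0.5449) = -0.23417
  P(3)·log₂(P(3)/Q(3)) = 0.393·log₂(0.393/0.0373) = 1.33513
  P(4)·log₂(P(4)/Q(4)) = 0.0148·log₂(0.0148/0.2462) = -0.06003

D_KL(P||Q) = 0.77712 - 0.23417 + 1.33513 - 0.06003 = 1.81805 ≈ 1.8181 bits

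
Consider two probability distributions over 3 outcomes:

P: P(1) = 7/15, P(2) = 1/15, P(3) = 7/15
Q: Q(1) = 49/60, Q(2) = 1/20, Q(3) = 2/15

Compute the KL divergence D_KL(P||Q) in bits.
0.4943 bits

D_KL(P||Q) = Σ P(x) log₂(P(x)/Q(x))

Computing term by term:
  P(1)·log₂(P(1)/Q(1)) = (7/15)·log₂((7/15)/(49/60)) = -0.37677
  P(2)·log₂(P(2)/Q(2)) = (1/15)·log₂((1/15)/(1/20)) = 0.02767
  P(3)·log₂(P(3)/Q(3)) = (7/15)·log₂((7/15)/(2/15)) = 0.84343

D_KL(P||Q) = -0.37677 + 0.02767 + 0.84343 = 0.49433 ≈ 0.4943 bits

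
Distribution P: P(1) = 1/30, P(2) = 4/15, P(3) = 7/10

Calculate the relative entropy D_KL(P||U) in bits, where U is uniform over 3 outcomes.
0.5527 bits

U(i) = 1/3 for all i

D_KL(P||U) = Σ P(x) log₂(P(x) / (1/3))
           = Σ P(x) log₂(P(x)) + log₂(3)
           = log₂(3) - H(P)

H(P) = -Σ P(x) log₂(P(x)):
  -P(1)·log₂(P(1)) = -(1/30)·log₂(1/30) = 0.16356
  -P(2)·log₂(P(2)) = -(4/15)·log₂(4/15) = 0.50850
  -P(3)·log₂(P(3)) = -(7/10)·log₂(7/10) = 0.36020
H(P) = 0.16356 + 0.50850 + 0.36020 = 1.03226 bits

log₂(3) = 1.58496 bits

D_KL(P||U) = 1.58496 - 1.03226 = 0.55270 ≈ 0.5527 bits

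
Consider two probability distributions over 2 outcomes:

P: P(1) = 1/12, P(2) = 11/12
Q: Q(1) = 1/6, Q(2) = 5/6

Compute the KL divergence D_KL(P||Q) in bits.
0.0427 bits

D_KL(P||Q) = Σ P(x) log₂(P(x)/Q(x))

Computing term by term:
  P(1)·log₂(P(1)/Q(1)) = (1/12)·log₂((1/12)/(1/6)) = -0.08333
  P(2)·log₂(P(2)/Q(2)) = (11/12)·log₂((11/12)/(5/6)) = 0.12604

D_KL(P||Q) = -0.08333 + 0.12604 = 0.04271 ≈ 0.0427 bits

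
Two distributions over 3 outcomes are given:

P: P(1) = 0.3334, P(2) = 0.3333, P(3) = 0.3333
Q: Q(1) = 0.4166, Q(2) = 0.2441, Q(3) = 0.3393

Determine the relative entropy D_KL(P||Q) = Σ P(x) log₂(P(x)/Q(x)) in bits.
0.0340 bits

D_KL(P||Q) = Σ P(x) log₂(P(x)/Q(x))

Computing term by term:
  P(1)·log₂(P(1)/Q(1)) = 0.3334·log₂(0.3334/0.4166) = -0.10716
  P(2)·log₂(P(2)/Q(2)) = 0.3333·log₂(0.3333/0.2441) = 0.14977
  P(3)·log₂(P(3)/Q(3)) = 0.3333·log₂(0.3333/0.3393) = -0.00858

D_KL(P||Q) = -0.10716 + 0.14977 - 0.00858 = 0.03403 ≈ 0.0340 bits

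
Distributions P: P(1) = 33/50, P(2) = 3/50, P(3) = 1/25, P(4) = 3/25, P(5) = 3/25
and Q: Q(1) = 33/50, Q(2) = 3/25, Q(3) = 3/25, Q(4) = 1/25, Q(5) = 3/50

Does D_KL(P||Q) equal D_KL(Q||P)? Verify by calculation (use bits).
D_KL(P||Q) = 0.1868 bits, D_KL(Q||P) = 0.1868 bits. Yes — for this pair D_KL(P||Q) = D_KL(Q||P).

D_KL(P||Q) = Σ P(x) log₂(P(x)/Q(x))

Computing term by term:
  P(1)·log₂(P(1)/Q(1)) = (33/50)·log₂((33/50)/(33/50)) = 0.00000
  P(2)·log₂(P(2)/Q(2)) = (3/50)·log₂((3/50)/(3/25)) = -0.06000
  P(3)·log₂(P(3)/Q(3)) = (1/25)·log₂((1/25)/(3/25)) = -0.06340
  P(4)·log₂(P(4)/Q(4)) = (3/25)·log₂((3/25)/(1/25)) = 0.19020
  P(5)·log₂(P(5)/Q(5)) = (3/25)·log₂((3/25)/(3/50)) = 0.12000

D_KL(P||Q) = 0.00000 - 0.06000 - 0.06340 + 0.19020 + 0.12000 = 0.18680 ≈ 0.1868 bits

D_KL(Q||P) = Σ Q(x) log₂(Q(x)/P(x))

Computing term by term:
  Q(1)·log₂(Q(1)/P(1)) = (33/50)·log₂((33/50)/(33/50)) = 0.00000
  Q(2)·log₂(Q(2)/P(2)) = (3/25)·log₂((3/25)/(3/50)) = 0.12000
  Q(3)·log₂(Q(3)/P(3)) = (3/25)·log₂((3/25)/(1/25)) = 0.19020
  Q(4)·log₂(Q(4)/P(4)) = (1/25)·log₂((1/25)/(3/25)) = -0.06340
  Q(5)·log₂(Q(5)/P(5)) = (3/50)·log₂((3/50)/(3/25)) = -0.06000

D_KL(Q||P) = 0.00000 + 0.12000 + 0.19020 - 0.06340 - 0.06000 = 0.18680 ≈ 0.1868 bits

These ARE equal here. Q is P with outcomes relabeled (Q(2) = P(5), Q(3) = P(4), Q(4) = P(3), Q(5) = P(2)) by a relabeling that is its own inverse, so the two sums contain exactly the same terms in a different order. This is a special case — KL divergence is not symmetric in general: D_KL(P||Q) ≠ D_KL(Q||P) for most P, Q.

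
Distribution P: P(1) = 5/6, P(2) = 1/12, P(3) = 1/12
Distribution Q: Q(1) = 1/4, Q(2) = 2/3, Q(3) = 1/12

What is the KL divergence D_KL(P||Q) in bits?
1.1975 bits

D_KL(P||Q) = Σ P(x) log₂(P(x)/Q(x))

Computing term by term:
  P(1)·log₂(P(1)/Q(1)) = (5/6)·log₂((5/6)/(1/4)) = 1.44747
  P(2)·log₂(P(2)/Q(2)) = (1/12)·log₂((1/12)/(2/3)) = -0.25000
  P(3)·log₂(P(3)/Q(3)) = (1/12)·log₂((1/12)/(1/12)) = 0.00000

D_KL(P||Q) = 1.44747 - 0.25000 + 0.00000 = 1.19747 ≈ 1.1975 bits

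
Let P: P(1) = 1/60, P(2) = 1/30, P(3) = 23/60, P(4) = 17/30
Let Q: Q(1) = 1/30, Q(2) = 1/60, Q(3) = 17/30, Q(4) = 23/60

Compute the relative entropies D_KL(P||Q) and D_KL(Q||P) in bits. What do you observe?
D_KL(P||Q) = 0.1200 bits, D_KL(Q||P) = 0.1200 bits. The two directions give the same value here, because Q is a self-inverse relabeling of P; in general KL divergence is asymmetric.

D_KL(P||Q) = Σ P(x) log₂(P(x)/Q(x))

Computing term by term:
  P(1)·log₂(P(1)/Q(1)) = (1/60)·log₂((1/60)/(1/30)) = -0.01667
  P(2)·log₂(P(2)/Q(2)) = (1/30)·log₂((1/30)/(1/60)) = 0.03333
  P(3)·log₂(P(3)/Q(3)) = (23/60)·log₂((23/60)/(17/30)) = -0.21616
  P(4)·log₂(P(4)/Q(4)) = (17/30)·log₂((17/30)/(23/60)) = 0.31954

D_KL(P||Q) = -0.01667 + 0.03333 - 0.21616 + 0.31954 = 0.12004 ≈ 0.1200 bits

D_KL(Q||P) = Σ Q(x) log₂(Q(x)/P(x))

Computing term by term:
  Q(1)·log₂(Q(1)/P(1)) = (1/30)·log₂((1/30)/(1/60)) = 0.03333
  Q(2)·log₂(Q(2)/P(2)) = (1/60)·log₂((1/60)/(1/30)) = -0.01667
  Q(3)·log₂(Q(3)/P(3)) = (17/30)·log₂((17/30)/(23/60)) = 0.31954
  Q(4)·log₂(Q(4)/P(4)) = (23/60)·log₂((23/60)/(17/30)) = -0.21616

D_KL(Q||P) = 0.03333 - 0.01667 + 0.31954 - 0.21616 = 0.12004 ≈ 0.1200 bits

These ARE equal here. Q is P with outcomes relabeled (Q(1) = P(2), Q(2) = P(1), Q(3) = P(4), Q(4) = P(3)) by a relabeling that is its own inverse, so the two sums contain exactly the same terms in a different order. This is a special case — KL divergence is not symmetric in general: D_KL(P||Q) ≠ D_KL(Q||P) for most P, Q.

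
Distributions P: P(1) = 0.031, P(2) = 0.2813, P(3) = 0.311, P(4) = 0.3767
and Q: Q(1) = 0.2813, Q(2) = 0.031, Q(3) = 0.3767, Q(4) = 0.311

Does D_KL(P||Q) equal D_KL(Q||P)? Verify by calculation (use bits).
D_KL(P||Q) = 0.8146 bits, D_KL(Q||P) = 0.8146 bits. Yes — for this pair D_KL(P||Q) = D_KL(Q||P).

D_KL(P||Q) = Σ P(x) log₂(P(x)/Q(x))

Computing term by term:
  P(1)·log₂(P(1)/Q(1)) = 0.031·log₂(0.031/0.2813) = -0.09863
  P(2)·log₂(P(2)/Q(2)) = 0.2813·log₂(0.2813/0.031) = 0.89503
  P(3)·log₂(P(3)/Q(3)) = 0.311·log₂(0.311/0.3767) = -0.08599
  P(4)·log₂(P(4)/Q(4)) = 0.3767·log₂(0.3767/0.311) = 0.10416

D_KL(P||Q) = -0.09863 + 0.89503 - 0.08599 + 0.10416 = 0.81457 ≈ 0.8146 bits

D_KL(Q||P) = Σ Q(x) log₂(Q(x)/P(x))

Computing term by term:
  Q(1)·log₂(Q(1)/P(1)) = 0.2813·log₂(0.2813/0.031) = 0.89503
  Q(2)·log₂(Q(2)/P(2)) = 0.031·log₂(0.031/0.2813) = -0.09863
  Q(3)·log₂(Q(3)/P(3)) = 0.3767·log₂(0.3767/0.311) = 0.10416
  Q(4)·log₂(Q(4)/P(4)) = 0.311·log₂(0.311/0.3767) = -0.08599

D_KL(Q||P) = 0.89503 - 0.09863 + 0.10416 - 0.08599 = 0.81457 ≈ 0.8146 bits

These ARE equal here. Q is P with outcomes relabeled (Q(1) = P(2), Q(2) = P(1), Q(3) = P(4), Q(4) = P(3)) by a relabeling that is its own inverse, so the two sums contain exactly the same terms in a different order. This is a special case — KL divergence is not symmetric in general: D_KL(P||Q) ≠ D_KL(Q||P) for most P, Q.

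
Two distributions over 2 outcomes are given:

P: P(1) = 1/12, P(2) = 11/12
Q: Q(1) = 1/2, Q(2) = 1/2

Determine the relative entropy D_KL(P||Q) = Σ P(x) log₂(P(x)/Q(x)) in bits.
0.5862 bits

D_KL(P||Q) = Σ P(x) log₂(P(x)/Q(x))

Computing term by term:
  P(1)·log₂(P(1)/Q(1)) = (1/12)·log₂((1/12)/(1/2)) = -0.21541
  P(2)·log₂(P(2)/Q(2)) = (11/12)·log₂((11/12)/(1/2)) = 0.80160

D_KL(P||Q) = -0.21541 + 0.80160 = 0.58619 ≈ 0.5862 bits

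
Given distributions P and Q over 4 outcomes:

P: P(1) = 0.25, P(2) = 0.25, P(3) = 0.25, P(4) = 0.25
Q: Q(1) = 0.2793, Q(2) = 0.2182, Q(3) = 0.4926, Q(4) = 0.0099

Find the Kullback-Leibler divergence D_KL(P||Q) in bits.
0.9291 bits

D_KL(P||Q) = Σ P(x) log₂(P(x)/Q(x))

Computing term by term:
  P(1)·log₂(P(1)/Q(1)) = 0.25·log₂(0.25/0.2793) = -0.03997
  P(2)·log₂(P(2)/Q(2)) = 0.25·log₂(0.25/0.2182) = 0.04907
  P(3)·log₂(P(3)/Q(3)) = 0.25·log₂(0.25/0.4926) = -0.24462
  P(4)·log₂(P(4)/Q(4)) = 0.25·log₂(0.25/0.0099) = 1.16459

D_KL(P||Q) = -0.03997 + 0.04907 - 0.24462 + 1.16459 = 0.92907 ≈ 0.9291 bits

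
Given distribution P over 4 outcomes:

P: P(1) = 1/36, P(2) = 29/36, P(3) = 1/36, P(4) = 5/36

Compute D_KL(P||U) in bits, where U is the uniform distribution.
1.0659 bits

U(i) = 1/4 for all i

D_KL(P||U) = Σ P(x) log₂(P(x) / (1/4))
           = Σ P(x) log₂(P(x)) + log₂(4)
           = log₂(4) - H(P)

H(P) = -Σ P(x) log₂(P(x)):
  -P(1)·log₂(P(1)) = -(1/36)·log₂(1/36) = 0.14361
  -P(2)·log₂(P(2)) = -(29/36)·log₂(29/36) = 0.25129
  -P(3)·log₂(P(3)) = -(1/36)·log₂(1/36) = 0.14361
  -P(4)·log₂(P(4)) = -(5/36)·log₂(5/36) = 0.39556
H(P) = 0.14361 + 0.25129 + 0.14361 + 0.39556 = 0.93407 bits

log₂(4) = 2.00000 bits

D_KL(P||U) = 2.00000 - 0.93407 = 1.06593 ≈ 1.0659 bits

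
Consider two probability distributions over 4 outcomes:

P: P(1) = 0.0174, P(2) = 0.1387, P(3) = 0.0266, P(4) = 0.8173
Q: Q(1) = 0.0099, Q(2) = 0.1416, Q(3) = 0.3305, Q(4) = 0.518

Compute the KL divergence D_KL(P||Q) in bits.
0.4510 bits

D_KL(P||Q) = Σ P(x) log₂(P(x)/Q(x))

Computing term by term:
  P(1)·log₂(P(1)/Q(1)) = 0.0174·log₂(0.0174/0.0099) = 0.01416
  P(2)·log₂(P(2)/Q(2)) = 0.1387·log₂(0.1387/0.1416) = -0.00414
  P(3)·log₂(P(3)/Q(3)) = 0.0266·log₂(0.0266/0.3305) = -0.09670
  P(4)·log₂(P(4)/Q(4)) = 0.8173·log₂(0.8173/0.518) = 0.53771

D_KL(P||Q) = 0.01416 - 0.00414 - 0.09670 + 0.53771 = 0.45103 ≈ 0.4510 bits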